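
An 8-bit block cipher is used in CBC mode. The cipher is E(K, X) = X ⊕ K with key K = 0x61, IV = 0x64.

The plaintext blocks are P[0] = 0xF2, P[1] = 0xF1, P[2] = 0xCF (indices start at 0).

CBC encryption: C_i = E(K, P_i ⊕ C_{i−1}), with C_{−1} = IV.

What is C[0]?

C[0] = 0xF7

C[0]: P[0] ⊕ 0x64 = 0x96; E(K, 0x96) = 0xF7.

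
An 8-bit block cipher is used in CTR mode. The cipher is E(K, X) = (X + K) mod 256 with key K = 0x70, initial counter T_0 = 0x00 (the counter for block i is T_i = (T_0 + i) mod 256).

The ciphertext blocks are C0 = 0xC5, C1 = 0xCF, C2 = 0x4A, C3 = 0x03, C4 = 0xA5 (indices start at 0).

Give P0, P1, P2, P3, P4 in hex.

CTR decryption: S_i = E(K, T_i) where T_i is the counter for block i; P_i = C_i ⊕ S_i.
P0: T = 0x00, S = E(K, T) = 0x70; 0xC5 ⊕ 0x70 = 0xB5.
P1: T = 0x01, S = E(K, T) = 0x71; 0xCF ⊕ 0x71 = 0xBE.
P2: T = 0x02, S = E(K, T) = 0x72; 0x4A ⊕ 0x72 = 0x38.
P3: T = 0x03, S = E(K, T) = 0x73; 0x03 ⊕ 0x73 = 0x70.
P4: T = 0x04, S = E(K, T) = 0x74; 0xA5 ⊕ 0x74 = 0xD1.

P0 = 0xB5, P1 = 0xBE, P2 = 0x38, P3 = 0x70, P4 = 0xD1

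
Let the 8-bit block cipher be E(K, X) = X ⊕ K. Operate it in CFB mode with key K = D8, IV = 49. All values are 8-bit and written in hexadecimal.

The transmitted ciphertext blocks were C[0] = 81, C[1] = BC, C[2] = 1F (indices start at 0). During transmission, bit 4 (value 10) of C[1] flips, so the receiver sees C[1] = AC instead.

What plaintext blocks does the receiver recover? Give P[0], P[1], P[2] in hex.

P[0] = 10, P[1] = F5, P[2] = 6B

CFB decryption: P_i = C_i ⊕ E(K, C_{i−1}), with C_{−1} = IV.
Only C[1] changed, to AC. In CFB, a change in C_i flips the same bit in P_i and garbles P_{i+1}. Decrypting the received ciphertext:
P[0]: E(K, 49) = 91; 81 ⊕ 91 = 10.
P[1]: E(K, 81) = 59; AC ⊕ 59 = F5.
P[2]: E(K, AC) = 74; 1F ⊕ 74 = 6B.
Blocks that differ from the original plaintext: P[1], P[2].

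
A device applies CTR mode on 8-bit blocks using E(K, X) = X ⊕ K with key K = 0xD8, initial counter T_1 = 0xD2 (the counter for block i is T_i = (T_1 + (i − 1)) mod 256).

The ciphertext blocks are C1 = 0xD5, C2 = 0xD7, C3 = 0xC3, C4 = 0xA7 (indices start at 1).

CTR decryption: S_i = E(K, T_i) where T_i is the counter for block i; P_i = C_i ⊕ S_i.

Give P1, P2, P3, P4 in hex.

P1: T = 0xD2, S = E(K, T) = 0x0A; 0xD5 ⊕ 0x0A = 0xDF.
P2: T = 0xD3, S = E(K, T) = 0x0B; 0xD7 ⊕ 0x0B = 0xDC.
P3: T = 0xD4, S = E(K, T) = 0x0C; 0xC3 ⊕ 0x0C = 0xCF.
P4: T = 0xD5, S = E(K, T) = 0x0D; 0xA7 ⊕ 0x0D = 0xAA.

P1 = 0xDF, P2 = 0xDC, P3 = 0xCF, P4 = 0xAA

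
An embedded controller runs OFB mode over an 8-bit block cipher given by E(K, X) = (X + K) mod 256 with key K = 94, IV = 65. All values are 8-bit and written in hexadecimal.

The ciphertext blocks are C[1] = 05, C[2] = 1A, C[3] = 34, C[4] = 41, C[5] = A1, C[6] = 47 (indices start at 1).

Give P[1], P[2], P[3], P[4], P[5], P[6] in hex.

OFB decryption: S_i = E(K, S_{i−1}) with S_{0} = IV; P_i = C_i ⊕ S_i.
P[1]: S = E(K, 65) = F9; 05 ⊕ F9 = FC.
P[2]: S = E(K, F9) = 8D; 1A ⊕ 8D = 97.
P[3]: S = E(K, 8D) = 21; 34 ⊕ 21 = 15.
P[4]: S = E(K, 21) = B5; 41 ⊕ B5 = F4.
P[5]: S = E(K, B5) = 49; A1 ⊕ 49 = E8.
P[6]: S = E(K, 49) = DD; 47 ⊕ DD = 9A.

P[1] = FC, P[2] = 97, P[3] = 15, P[4] = F4, P[5] = E8, P[6] = 9A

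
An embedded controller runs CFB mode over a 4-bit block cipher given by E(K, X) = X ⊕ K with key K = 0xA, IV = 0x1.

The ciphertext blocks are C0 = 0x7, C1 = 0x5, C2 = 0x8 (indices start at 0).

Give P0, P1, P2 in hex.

CFB decryption: P_i = C_i ⊕ E(K, C_{i−1}), with C_{−1} = IV.
P0: E(K, 0x1) = 0xB; 0x7 ⊕ 0xB = 0xC.
P1: E(K, 0x7) = 0xD; 0x5 ⊕ 0xD = 0x8.
P2: E(K, 0x5) = 0xF; 0x8 ⊕ 0xF = 0x7.

P0 = 0xC, P1 = 0x8, P2 = 0x7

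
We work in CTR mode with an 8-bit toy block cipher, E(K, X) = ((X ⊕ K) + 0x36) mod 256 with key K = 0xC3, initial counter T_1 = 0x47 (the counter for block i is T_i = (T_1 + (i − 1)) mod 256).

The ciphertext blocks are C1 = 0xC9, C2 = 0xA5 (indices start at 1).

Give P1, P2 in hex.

P1 = 0x73, P2 = 0x64

CTR decryption: S_i = E(K, T_i) where T_i is the counter for block i; P_i = C_i ⊕ S_i.
P1: T = 0x47, S = E(K, T) = 0xBA; 0xC9 ⊕ 0xBA = 0x73.
P2: T = 0x48, S = E(K, T) = 0xC1; 0xA5 ⊕ 0xC1 = 0x64.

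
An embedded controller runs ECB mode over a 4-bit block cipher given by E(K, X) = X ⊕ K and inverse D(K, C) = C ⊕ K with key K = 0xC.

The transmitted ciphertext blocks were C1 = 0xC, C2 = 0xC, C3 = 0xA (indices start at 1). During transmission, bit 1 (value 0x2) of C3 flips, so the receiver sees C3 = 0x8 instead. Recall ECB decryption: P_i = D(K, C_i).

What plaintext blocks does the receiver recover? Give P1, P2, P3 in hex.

Only C3 changed, to 0x8. In ECB, a change in C_i affects only P_i. Decrypting the received ciphertext:
P1: D(K, 0xC) = 0x0.
P2: D(K, 0xC) = 0x0.
P3: D(K, 0x8) = 0x4.
Blocks that differ from the original plaintext: P3.

P1 = 0x0, P2 = 0x0, P3 = 0x4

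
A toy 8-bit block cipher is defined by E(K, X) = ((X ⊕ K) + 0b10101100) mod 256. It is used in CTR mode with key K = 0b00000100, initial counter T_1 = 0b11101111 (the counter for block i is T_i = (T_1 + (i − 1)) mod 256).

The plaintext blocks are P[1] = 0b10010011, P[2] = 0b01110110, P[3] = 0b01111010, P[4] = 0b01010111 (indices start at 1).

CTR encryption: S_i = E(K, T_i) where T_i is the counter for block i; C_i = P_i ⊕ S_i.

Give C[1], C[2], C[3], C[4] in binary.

C[1] = 0b00000100, C[2] = 0b11010110, C[3] = 0b11011011, C[4] = 0b11110101

C[1]: T = 0b11101111, S = E(K, T) = 0b10010111; 0b10010011 ⊕ 0b10010111 = 0b00000100.
C[2]: T = 0b11110000, S = E(K, T) = 0b10100000; 0b01110110 ⊕ 0b10100000 = 0b11010110.
C[3]: T = 0b11110001, S = E(K, T) = 0b10100001; 0b01111010 ⊕ 0b10100001 = 0b11011011.
C[4]: T = 0b11110010, S = E(K, T) = 0b10100010; 0b01010111 ⊕ 0b10100010 = 0b11110101.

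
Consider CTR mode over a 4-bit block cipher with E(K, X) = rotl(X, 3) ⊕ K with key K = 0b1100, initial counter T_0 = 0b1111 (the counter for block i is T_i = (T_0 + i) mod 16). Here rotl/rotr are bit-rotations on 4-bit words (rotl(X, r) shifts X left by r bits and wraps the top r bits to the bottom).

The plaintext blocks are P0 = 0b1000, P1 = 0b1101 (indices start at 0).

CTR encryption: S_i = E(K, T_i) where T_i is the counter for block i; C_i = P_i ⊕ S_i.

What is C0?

C0: T = 0b1111, S = E(K, T) = 0b0011; 0b1000 ⊕ 0b0011 = 0b1011.

C0 = 0b1011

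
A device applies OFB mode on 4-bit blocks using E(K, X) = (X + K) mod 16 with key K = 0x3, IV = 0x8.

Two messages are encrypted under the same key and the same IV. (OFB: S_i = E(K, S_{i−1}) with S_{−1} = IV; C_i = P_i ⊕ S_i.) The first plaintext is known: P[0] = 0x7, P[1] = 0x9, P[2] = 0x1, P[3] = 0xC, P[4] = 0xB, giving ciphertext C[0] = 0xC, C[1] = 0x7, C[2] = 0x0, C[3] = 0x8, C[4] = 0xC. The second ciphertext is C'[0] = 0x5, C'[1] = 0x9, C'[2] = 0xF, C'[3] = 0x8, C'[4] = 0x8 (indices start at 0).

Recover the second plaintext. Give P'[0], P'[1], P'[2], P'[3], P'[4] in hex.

P'[0] = 0xE, P'[1] = 0x7, P'[2] = 0xE, P'[3] = 0xC, P'[4] = 0xF

In OFB with a reused IV, both messages share the same keystream S_i, so C_i ⊕ C'_i = P_i ⊕ P'_i and thus P'_i = P_i ⊕ C_i ⊕ C'_i.
P'[0]: 0x7 ⊕ 0xC ⊕ 0x5 = 0xE.
P'[1]: 0x9 ⊕ 0x7 ⊕ 0x9 = 0x7.
P'[2]: 0x1 ⊕ 0x0 ⊕ 0xF = 0xE.
P'[3]: 0xC ⊕ 0x8 ⊕ 0x8 = 0xC.
P'[4]: 0xB ⊕ 0xC ⊕ 0x8 = 0xF.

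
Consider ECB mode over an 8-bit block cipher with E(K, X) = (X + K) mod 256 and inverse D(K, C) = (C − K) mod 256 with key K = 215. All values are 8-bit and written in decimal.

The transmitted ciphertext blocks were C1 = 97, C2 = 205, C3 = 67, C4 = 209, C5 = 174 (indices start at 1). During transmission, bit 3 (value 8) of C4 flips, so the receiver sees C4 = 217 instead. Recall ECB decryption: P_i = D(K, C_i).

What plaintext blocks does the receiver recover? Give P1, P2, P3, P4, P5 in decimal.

P1 = 138, P2 = 246, P3 = 108, P4 = 2, P5 = 215

Only C4 changed, to 217. In ECB, a change in C_i affects only P_i. Decrypting the received ciphertext:
P1: D(K, 97) = 138.
P2: D(K, 205) = 246.
P3: D(K, 67) = 108.
P4: D(K, 217) = 2.
P5: D(K, 174) = 215.
Blocks that differ from the original plaintext: P4.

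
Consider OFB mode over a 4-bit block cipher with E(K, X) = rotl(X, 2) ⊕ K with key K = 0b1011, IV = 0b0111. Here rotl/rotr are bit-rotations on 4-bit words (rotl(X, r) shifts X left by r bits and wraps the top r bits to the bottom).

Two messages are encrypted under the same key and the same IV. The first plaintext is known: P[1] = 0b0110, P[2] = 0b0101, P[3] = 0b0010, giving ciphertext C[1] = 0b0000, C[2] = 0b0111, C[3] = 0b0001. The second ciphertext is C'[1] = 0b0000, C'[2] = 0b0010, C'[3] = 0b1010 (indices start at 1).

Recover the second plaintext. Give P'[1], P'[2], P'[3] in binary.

In OFB with a reused IV, both messages share the same keystream S_i, so C_i ⊕ C'_i = P_i ⊕ P'_i and thus P'_i = P_i ⊕ C_i ⊕ C'_i.
P'[1]: 0b0110 ⊕ 0b0000 ⊕ 0b0000 = 0b0110.
P'[2]: 0b0101 ⊕ 0b0111 ⊕ 0b0010 = 0b0000.
P'[3]: 0b0010 ⊕ 0b0001 ⊕ 0b1010 = 0b1001.

P'[1] = 0b0110, P'[2] = 0b0000, P'[3] = 0b1001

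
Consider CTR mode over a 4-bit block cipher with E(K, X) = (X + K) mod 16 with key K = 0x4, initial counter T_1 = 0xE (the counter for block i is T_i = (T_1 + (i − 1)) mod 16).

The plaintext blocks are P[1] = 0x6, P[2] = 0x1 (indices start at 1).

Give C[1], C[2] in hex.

C[1] = 0x4, C[2] = 0x2

CTR encryption: S_i = E(K, T_i) where T_i is the counter for block i; C_i = P_i ⊕ S_i.
C[1]: T = 0xE, S = E(K, T) = 0x2; 0x6 ⊕ 0x2 = 0x4.
C[2]: T = 0xF, S = E(K, T) = 0x3; 0x1 ⊕ 0x3 = 0x2.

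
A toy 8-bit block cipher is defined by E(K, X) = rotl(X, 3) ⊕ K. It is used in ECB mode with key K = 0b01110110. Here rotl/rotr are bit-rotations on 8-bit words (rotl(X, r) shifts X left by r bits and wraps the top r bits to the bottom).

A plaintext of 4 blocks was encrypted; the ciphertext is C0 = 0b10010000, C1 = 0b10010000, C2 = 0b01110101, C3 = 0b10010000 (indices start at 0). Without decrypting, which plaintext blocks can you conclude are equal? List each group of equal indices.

P0 = P1 = P3

ECB encrypts each block independently with the same key, so equal ciphertext blocks imply equal plaintext blocks.
C0 = C1 = C3 = 0b10010000, so P0 = P1 = P3.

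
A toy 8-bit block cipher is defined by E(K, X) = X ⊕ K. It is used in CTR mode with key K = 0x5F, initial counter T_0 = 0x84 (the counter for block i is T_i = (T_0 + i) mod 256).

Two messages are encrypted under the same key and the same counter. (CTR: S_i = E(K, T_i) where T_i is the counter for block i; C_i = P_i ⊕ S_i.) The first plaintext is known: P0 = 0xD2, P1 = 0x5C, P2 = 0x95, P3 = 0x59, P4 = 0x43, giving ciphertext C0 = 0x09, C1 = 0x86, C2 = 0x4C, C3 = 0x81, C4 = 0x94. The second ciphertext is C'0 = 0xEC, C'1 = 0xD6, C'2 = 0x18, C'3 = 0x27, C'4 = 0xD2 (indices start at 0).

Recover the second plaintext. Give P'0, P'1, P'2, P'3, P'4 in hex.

P'0 = 0x37, P'1 = 0x0C, P'2 = 0xC1, P'3 = 0xFF, P'4 = 0x05

In CTR with a reused counter, both messages share the same keystream S_i, so C_i ⊕ C'_i = P_i ⊕ P'_i and thus P'_i = P_i ⊕ C_i ⊕ C'_i.
P'0: 0xD2 ⊕ 0x09 ⊕ 0xEC = 0x37.
P'1: 0x5C ⊕ 0x86 ⊕ 0xD6 = 0x0C.
P'2: 0x95 ⊕ 0x4C ⊕ 0x18 = 0xC1.
P'3: 0x59 ⊕ 0x81 ⊕ 0x27 = 0xFF.
P'4: 0x43 ⊕ 0x94 ⊕ 0xD2 = 0x05.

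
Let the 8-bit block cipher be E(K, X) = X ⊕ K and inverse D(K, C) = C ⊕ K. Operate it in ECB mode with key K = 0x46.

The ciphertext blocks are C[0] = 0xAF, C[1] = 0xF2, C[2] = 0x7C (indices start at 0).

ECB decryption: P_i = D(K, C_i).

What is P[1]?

P[1]: D(K, 0xF2) = 0xB4.

P[1] = 0xB4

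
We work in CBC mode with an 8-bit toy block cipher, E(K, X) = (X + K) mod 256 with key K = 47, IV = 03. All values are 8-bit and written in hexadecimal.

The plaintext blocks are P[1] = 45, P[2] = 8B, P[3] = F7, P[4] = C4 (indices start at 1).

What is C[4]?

CBC encryption: C_i = E(K, P_i ⊕ C_{i−1}), with C_{0} = IV.
C[1]: P[1] ⊕ 03 = 46; E(K, 46) = 8D.
C[2]: P[2] ⊕ 8D = 06; E(K, 06) = 4D.
C[3]: P[3] ⊕ 4D = BA; E(K, BA) = 01.
C[4]: P[4] ⊕ 01 = C5; E(K, C5) = 0C.

C[4] = 0C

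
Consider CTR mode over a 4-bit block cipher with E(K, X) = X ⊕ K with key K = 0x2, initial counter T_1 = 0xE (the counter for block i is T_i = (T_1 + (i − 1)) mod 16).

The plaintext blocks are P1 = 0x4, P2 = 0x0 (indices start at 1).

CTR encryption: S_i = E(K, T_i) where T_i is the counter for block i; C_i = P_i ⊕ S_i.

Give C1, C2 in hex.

C1 = 0x8, C2 = 0xD

C1: T = 0xE, S = E(K, T) = 0xC; 0x4 ⊕ 0xC = 0x8.
C2: T = 0xF, S = E(K, T) = 0xD; 0x0 ⊕ 0xD = 0xD.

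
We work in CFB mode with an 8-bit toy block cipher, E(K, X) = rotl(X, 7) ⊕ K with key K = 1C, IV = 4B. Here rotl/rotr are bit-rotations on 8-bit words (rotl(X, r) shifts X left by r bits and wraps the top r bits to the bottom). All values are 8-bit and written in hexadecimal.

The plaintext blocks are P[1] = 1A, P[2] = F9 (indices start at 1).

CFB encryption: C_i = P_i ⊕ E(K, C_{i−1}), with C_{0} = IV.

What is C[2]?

C[2] = 34

C[1]: E(K, 4B) = B9; 1A ⊕ B9 = A3.
C[2]: E(K, A3) = CD; F9 ⊕ CD = 34.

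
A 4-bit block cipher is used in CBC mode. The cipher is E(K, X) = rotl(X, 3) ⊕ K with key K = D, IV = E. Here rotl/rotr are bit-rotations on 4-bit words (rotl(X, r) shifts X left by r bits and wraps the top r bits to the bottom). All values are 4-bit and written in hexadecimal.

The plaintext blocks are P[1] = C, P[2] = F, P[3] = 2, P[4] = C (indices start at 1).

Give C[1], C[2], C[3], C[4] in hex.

CBC encryption: C_i = E(K, P_i ⊕ C_{i−1}), with C_{0} = IV.
C[1]: P[1] ⊕ E = 2; E(K, 2) = C.
C[2]: P[2] ⊕ C = 3; E(K, 3) = 4.
C[3]: P[3] ⊕ 4 = 6; E(K, 6) = E.
C[4]: P[4] ⊕ E = 2; E(K, 2) = C.

C[1] = C, C[2] = 4, C[3] = E, C[4] = C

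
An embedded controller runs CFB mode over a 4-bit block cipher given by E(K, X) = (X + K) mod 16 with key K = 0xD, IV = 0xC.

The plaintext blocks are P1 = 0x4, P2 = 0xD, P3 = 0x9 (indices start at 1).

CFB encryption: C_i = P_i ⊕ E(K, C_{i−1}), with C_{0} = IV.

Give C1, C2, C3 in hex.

C1 = 0xD, C2 = 0x7, C3 = 0xD

C1: E(K, 0xC) = 0x9; 0x4 ⊕ 0x9 = 0xD.
C2: E(K, 0xD) = 0xA; 0xD ⊕ 0xA = 0x7.
C3: E(K, 0x7) = 0x4; 0x9 ⊕ 0x4 = 0xD.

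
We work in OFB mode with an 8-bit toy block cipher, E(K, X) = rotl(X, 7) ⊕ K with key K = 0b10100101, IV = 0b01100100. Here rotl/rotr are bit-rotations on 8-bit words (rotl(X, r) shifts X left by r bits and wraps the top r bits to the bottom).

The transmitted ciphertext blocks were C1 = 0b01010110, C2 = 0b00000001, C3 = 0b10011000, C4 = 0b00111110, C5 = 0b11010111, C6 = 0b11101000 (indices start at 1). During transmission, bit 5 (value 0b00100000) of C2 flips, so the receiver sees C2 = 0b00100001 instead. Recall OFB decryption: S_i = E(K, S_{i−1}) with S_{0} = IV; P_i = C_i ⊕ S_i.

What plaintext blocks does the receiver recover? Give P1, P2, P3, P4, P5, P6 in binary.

Only C2 changed, to 0b00100001. In OFB, a change in C_i flips the same bit in P_i only; the keystream is unaffected. Decrypting the received ciphertext:
P1: S = E(K, 0b01100100) = 0b10010111; 0b01010110 ⊕ 0b10010111 = 0b11000001.
P2: S = E(K, 0b10010111) = 0b01101110; 0b00100001 ⊕ 0b01101110 = 0b01001111.
P3: S = E(K, 0b01101110) = 0b10010010; 0b10011000 ⊕ 0b10010010 = 0b00001010.
P4: S = E(K, 0b10010010) = 0b11101100; 0b00111110 ⊕ 0b11101100 = 0b11010010.
P5: S = E(K, 0b11101100) = 0b11010011; 0b11010111 ⊕ 0b11010011 = 0b00000100.
P6: S = E(K, 0b11010011) = 0b01001100; 0b11101000 ⊕ 0b01001100 = 0b10100100.
Blocks that differ from the original plaintext: P2.

P1 = 0b11000001, P2 = 0b01001111, P3 = 0b00001010, P4 = 0b11010010, P5 = 0b00000100, P6 = 0b10100100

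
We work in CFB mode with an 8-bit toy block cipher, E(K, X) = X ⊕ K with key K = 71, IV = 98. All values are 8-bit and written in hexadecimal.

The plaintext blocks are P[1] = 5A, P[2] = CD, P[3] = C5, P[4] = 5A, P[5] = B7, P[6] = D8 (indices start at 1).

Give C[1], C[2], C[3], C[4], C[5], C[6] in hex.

C[1] = B3, C[2] = 0F, C[3] = BB, C[4] = 90, C[5] = 56, C[6] = FF

CFB encryption: C_i = P_i ⊕ E(K, C_{i−1}), with C_{0} = IV.
C[1]: E(K, 98) = E9; 5A ⊕ E9 = B3.
C[2]: E(K, B3) = C2; CD ⊕ C2 = 0F.
C[3]: E(K, 0F) = 7E; C5 ⊕ 7E = BB.
C[4]: E(K, BB) = CA; 5A ⊕ CA = 90.
C[5]: E(K, 90) = E1; B7 ⊕ E1 = 56.
C[6]: E(K, 56) = 27; D8 ⊕ 27 = FF.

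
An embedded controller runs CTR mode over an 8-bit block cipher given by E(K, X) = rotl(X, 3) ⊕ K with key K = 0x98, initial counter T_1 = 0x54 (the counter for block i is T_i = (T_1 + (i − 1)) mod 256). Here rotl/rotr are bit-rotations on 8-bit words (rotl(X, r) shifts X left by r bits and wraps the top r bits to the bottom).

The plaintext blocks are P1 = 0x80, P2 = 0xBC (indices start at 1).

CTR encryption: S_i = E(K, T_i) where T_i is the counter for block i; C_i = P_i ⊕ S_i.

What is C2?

C1: T = 0x54, S = E(K, T) = 0x3A; 0x80 ⊕ 0x3A = 0xBA.
C2: T = 0x55, S = E(K, T) = 0x32; 0xBC ⊕ 0x32 = 0x8E.

C2 = 0x8E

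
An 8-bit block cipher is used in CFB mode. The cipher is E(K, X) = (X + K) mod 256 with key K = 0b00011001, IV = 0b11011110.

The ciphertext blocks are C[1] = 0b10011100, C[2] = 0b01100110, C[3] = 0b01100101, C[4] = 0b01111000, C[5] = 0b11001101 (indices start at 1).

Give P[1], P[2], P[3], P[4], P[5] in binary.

P[1] = 0b01101011, P[2] = 0b11010011, P[3] = 0b00011010, P[4] = 0b00000110, P[5] = 0b01011100

CFB decryption: P_i = C_i ⊕ E(K, C_{i−1}), with C_{0} = IV.
P[1]: E(K, 0b11011110) = 0b11110111; 0b10011100 ⊕ 0b11110111 = 0b01101011.
P[2]: E(K, 0b10011100) = 0b10110101; 0b01100110 ⊕ 0b10110101 = 0b11010011.
P[3]: E(K, 0b01100110) = 0b01111111; 0b01100101 ⊕ 0b01111111 = 0b00011010.
P[4]: E(K, 0b01100101) = 0b01111110; 0b01111000 ⊕ 0b01111110 = 0b00000110.
P[5]: E(K, 0b01111000) = 0b10010001; 0b11001101 ⊕ 0b10010001 = 0b01011100.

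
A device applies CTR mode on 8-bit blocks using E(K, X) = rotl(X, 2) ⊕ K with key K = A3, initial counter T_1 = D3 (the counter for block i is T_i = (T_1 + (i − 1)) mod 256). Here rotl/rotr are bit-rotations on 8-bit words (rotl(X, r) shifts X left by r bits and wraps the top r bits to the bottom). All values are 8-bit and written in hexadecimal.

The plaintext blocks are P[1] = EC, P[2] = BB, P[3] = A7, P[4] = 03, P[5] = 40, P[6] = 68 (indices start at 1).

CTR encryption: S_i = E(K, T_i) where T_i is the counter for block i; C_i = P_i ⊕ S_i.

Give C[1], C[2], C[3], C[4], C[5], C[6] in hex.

C[1]: T = D3, S = E(K, T) = EC; EC ⊕ EC = 00.
C[2]: T = D4, S = E(K, T) = F0; BB ⊕ F0 = 4B.
C[3]: T = D5, S = E(K, T) = F4; A7 ⊕ F4 = 53.
C[4]: T = D6, S = E(K, T) = F8; 03 ⊕ F8 = FB.
C[5]: T = D7, S = E(K, T) = FC; 40 ⊕ FC = BC.
C[6]: T = D8, S = E(K, T) = C0; 68 ⊕ C0 = A8.

C[1] = 00, C[2] = 4B, C[3] = 53, C[4] = FB, C[5] = BC, C[6] = A8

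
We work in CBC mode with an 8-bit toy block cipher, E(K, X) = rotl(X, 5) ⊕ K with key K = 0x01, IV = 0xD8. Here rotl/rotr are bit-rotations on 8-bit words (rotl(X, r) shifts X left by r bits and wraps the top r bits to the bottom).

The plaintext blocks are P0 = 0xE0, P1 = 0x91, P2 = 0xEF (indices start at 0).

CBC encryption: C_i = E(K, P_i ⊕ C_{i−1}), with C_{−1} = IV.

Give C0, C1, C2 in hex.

C0: P0 ⊕ 0xD8 = 0x38; E(K, 0x38) = 0x06.
C1: P1 ⊕ 0x06 = 0x97; E(K, 0x97) = 0xF3.
C2: P2 ⊕ 0xF3 = 0x1C; E(K, 0x1C) = 0x82.

C0 = 0x06, C1 = 0xF3, C2 = 0x82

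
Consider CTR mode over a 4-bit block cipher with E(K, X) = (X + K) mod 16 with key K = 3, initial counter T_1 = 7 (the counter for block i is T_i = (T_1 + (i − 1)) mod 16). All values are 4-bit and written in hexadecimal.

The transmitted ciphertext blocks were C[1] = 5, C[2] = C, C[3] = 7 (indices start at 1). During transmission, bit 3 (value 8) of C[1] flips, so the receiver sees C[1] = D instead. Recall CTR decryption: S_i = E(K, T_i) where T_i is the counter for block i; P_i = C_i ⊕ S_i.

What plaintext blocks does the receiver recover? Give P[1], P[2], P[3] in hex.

Only C[1] changed, to D. In CTR, a change in C_i flips the same bit in P_i only; the keystream is unaffected. Decrypting the received ciphertext:
P[1]: T = 7, S = E(K, T) = A; D ⊕ A = 7.
P[2]: T = 8, S = E(K, T) = B; C ⊕ B = 7.
P[3]: T = 9, S = E(K, T) = C; 7 ⊕ C = B.
Blocks that differ from the original plaintext: P[1].

P[1] = 7, P[2] = 7, P[3] = B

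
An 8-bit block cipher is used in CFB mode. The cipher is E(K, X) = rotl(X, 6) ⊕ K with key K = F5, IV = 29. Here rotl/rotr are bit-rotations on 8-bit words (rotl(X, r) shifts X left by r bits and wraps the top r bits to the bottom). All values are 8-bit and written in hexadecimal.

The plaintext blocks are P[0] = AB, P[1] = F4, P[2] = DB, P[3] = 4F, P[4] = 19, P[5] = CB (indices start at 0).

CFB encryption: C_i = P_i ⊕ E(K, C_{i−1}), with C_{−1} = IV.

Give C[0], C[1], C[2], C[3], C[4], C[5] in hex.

C[0] = 14, C[1] = 04, C[2] = 2F, C[3] = 71, C[4] = B0, C[5] = 12

C[0]: E(K, 29) = BF; AB ⊕ BF = 14.
C[1]: E(K, 14) = F0; F4 ⊕ F0 = 04.
C[2]: E(K, 04) = F4; DB ⊕ F4 = 2F.
C[3]: E(K, 2F) = 3E; 4F ⊕ 3E = 71.
C[4]: E(K, 71) = A9; 19 ⊕ A9 = B0.
C[5]: E(K, B0) = D9; CB ⊕ D9 = 12.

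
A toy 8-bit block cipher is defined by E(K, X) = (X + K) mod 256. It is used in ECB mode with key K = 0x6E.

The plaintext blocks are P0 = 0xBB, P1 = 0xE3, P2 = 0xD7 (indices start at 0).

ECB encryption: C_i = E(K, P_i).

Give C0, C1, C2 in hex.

C0 = 0x29, C1 = 0x51, C2 = 0x45

C0: E(K, 0xBB) = 0x29.
C1: E(K, 0xE3) = 0x51.
C2: E(K, 0xD7) = 0x45.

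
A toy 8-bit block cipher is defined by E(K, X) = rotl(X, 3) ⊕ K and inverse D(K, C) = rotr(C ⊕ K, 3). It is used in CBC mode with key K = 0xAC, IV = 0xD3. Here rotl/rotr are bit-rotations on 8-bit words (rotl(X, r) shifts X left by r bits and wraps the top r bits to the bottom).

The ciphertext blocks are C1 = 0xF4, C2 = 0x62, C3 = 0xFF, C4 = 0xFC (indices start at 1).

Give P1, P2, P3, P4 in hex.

P1 = 0xD8, P2 = 0x2D, P3 = 0x08, P4 = 0xF5

CBC decryption: P_i = D(K, C_i) ⊕ C_{i−1}, with C_{0} = IV.
P1: D(K, 0xF4) = 0x0B; 0x0B ⊕ 0xD3 = 0xD8.
P2: D(K, 0x62) = 0xD9; 0xD9 ⊕ 0xF4 = 0x2D.
P3: D(K, 0xFF) = 0x6A; 0x6A ⊕ 0x62 = 0x08.
P4: D(K, 0xFC) = 0x0A; 0x0A ⊕ 0xFF = 0xF5.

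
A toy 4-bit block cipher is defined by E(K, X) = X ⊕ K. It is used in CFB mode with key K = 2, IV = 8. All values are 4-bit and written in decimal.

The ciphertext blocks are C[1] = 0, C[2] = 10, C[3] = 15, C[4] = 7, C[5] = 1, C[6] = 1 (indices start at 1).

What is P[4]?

P[4] = 10

CFB decryption: P_i = C_i ⊕ E(K, C_{i−1}), with C_{0} = IV.
P[4]: E(K, 15) = 13; 7 ⊕ 13 = 10.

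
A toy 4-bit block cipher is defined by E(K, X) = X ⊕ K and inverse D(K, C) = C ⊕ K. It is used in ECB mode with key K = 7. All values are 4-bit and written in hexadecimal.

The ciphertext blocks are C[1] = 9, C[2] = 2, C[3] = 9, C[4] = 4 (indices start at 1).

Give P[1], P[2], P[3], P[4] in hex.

ECB decryption: P_i = D(K, C_i).
P[1]: D(K, 9) = E.
P[2]: D(K, 2) = 5.
P[3]: D(K, 9) = E.
P[4]: D(K, 4) = 3.

P[1] = E, P[2] = 5, P[3] = E, P[4] = 3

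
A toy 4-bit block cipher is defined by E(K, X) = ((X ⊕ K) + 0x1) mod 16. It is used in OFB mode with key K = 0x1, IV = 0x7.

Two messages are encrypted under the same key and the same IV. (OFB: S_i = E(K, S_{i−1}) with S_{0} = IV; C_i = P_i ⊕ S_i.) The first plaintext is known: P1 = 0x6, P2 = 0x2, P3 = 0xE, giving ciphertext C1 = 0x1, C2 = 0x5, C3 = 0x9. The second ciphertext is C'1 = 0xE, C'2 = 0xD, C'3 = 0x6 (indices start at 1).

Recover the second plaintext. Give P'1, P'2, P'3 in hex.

In OFB with a reused IV, both messages share the same keystream S_i, so C_i ⊕ C'_i = P_i ⊕ P'_i and thus P'_i = P_i ⊕ C_i ⊕ C'_i.
P'1: 0x6 ⊕ 0x1 ⊕ 0xE = 0x9.
P'2: 0x2 ⊕ 0x5 ⊕ 0xD = 0xA.
P'3: 0xE ⊕ 0x9 ⊕ 0x6 = 0x1.

P'1 = 0x9, P'2 = 0xA, P'3 = 0x1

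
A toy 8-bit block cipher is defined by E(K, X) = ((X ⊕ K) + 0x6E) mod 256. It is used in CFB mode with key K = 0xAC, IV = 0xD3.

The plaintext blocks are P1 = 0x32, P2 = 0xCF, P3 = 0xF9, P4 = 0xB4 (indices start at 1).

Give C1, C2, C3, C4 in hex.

C1 = 0xDF, C2 = 0x2E, C3 = 0x09, C4 = 0xA7

CFB encryption: C_i = P_i ⊕ E(K, C_{i−1}), with C_{0} = IV.
C1: E(K, 0xD3) = 0xED; 0x32 ⊕ 0xED = 0xDF.
C2: E(K, 0xDF) = 0xE1; 0xCF ⊕ 0xE1 = 0x2E.
C3: E(K, 0x2E) = 0xF0; 0xF9 ⊕ 0xF0 = 0x09.
C4: E(K, 0x09) = 0x13; 0xB4 ⊕ 0x13 = 0xA7.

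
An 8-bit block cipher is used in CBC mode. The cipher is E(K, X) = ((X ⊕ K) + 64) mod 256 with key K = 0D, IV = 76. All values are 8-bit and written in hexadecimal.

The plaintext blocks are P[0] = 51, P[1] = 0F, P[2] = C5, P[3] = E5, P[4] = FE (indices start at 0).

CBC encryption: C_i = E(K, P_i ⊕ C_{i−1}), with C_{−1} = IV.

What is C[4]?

C[4] = 8F

C[0]: P[0] ⊕ 76 = 27; E(K, 27) = 8E.
C[1]: P[1] ⊕ 8E = 81; E(K, 81) = F0.
C[2]: P[2] ⊕ F0 = 35; E(K, 35) = 9C.
C[3]: P[3] ⊕ 9C = 79; E(K, 79) = D8.
C[4]: P[4] ⊕ D8 = 26; E(K, 26) = 8F.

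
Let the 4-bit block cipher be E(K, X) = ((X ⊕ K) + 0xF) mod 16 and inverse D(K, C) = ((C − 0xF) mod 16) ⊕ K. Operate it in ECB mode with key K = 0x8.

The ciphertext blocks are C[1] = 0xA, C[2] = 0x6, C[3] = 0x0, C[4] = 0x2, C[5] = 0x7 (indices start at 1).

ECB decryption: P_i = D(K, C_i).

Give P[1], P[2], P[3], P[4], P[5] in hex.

P[1]: D(K, 0xA) = 0x3.
P[2]: D(K, 0x6) = 0xF.
P[3]: D(K, 0x0) = 0x9.
P[4]: D(K, 0x2) = 0xB.
P[5]: D(K, 0x7) = 0x0.

P[1] = 0x3, P[2] = 0xF, P[3] = 0x9, P[4] = 0xB, P[5] = 0x0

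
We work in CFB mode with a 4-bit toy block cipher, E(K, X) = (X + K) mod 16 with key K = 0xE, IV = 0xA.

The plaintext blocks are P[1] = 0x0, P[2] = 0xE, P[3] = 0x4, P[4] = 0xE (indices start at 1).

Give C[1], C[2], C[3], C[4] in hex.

CFB encryption: C_i = P_i ⊕ E(K, C_{i−1}), with C_{0} = IV.
C[1]: E(K, 0xA) = 0x8; 0x0 ⊕ 0x8 = 0x8.
C[2]: E(K, 0x8) = 0x6; 0xE ⊕ 0x6 = 0x8.
C[3]: E(K, 0x8) = 0x6; 0x4 ⊕ 0x6 = 0x2.
C[4]: E(K, 0x2) = 0x0; 0xE ⊕ 0x0 = 0xE.

C[1] = 0x8, C[2] = 0x8, C[3] = 0x2, C[4] = 0xE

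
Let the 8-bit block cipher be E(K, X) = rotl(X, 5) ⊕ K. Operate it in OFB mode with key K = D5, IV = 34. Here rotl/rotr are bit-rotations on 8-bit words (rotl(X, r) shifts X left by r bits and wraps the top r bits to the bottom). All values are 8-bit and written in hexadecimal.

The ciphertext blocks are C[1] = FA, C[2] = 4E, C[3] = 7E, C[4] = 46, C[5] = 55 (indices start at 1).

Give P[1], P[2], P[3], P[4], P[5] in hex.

P[1] = A9, P[2] = F1, P[3] = 5C, P[4] = D7, P[5] = B2

OFB decryption: S_i = E(K, S_{i−1}) with S_{0} = IV; P_i = C_i ⊕ S_i.
P[1]: S = E(K, 34) = 53; FA ⊕ 53 = A9.
P[2]: S = E(K, 53) = BF; 4E ⊕ BF = F1.
P[3]: S = E(K, BF) = 22; 7E ⊕ 22 = 5C.
P[4]: S = E(K, 22) = 91; 46 ⊕ 91 = D7.
P[5]: S = E(K, 91) = E7; 55 ⊕ E7 = B2.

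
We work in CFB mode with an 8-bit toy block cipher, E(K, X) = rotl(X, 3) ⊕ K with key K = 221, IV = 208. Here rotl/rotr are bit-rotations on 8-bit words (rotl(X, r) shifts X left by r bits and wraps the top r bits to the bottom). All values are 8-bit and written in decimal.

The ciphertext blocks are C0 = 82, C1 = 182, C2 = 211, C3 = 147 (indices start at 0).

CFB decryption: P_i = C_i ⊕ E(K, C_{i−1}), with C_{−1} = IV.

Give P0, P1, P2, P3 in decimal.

P0: E(K, 208) = 91; 82 ⊕ 91 = 9.
P1: E(K, 82) = 79; 182 ⊕ 79 = 249.
P2: E(K, 182) = 104; 211 ⊕ 104 = 187.
P3: E(K, 211) = 67; 147 ⊕ 67 = 208.

P0 = 9, P1 = 249, P2 = 187, P3 = 208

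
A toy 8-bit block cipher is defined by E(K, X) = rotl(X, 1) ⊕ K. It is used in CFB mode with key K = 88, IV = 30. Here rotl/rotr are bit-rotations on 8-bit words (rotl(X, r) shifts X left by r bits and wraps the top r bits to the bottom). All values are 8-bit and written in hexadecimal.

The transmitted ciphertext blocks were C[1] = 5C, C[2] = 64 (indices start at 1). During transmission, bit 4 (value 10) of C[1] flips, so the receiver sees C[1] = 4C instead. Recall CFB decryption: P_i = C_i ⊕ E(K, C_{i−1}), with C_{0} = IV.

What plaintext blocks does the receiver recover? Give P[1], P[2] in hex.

P[1] = A4, P[2] = 74

Only C[1] changed, to 4C. In CFB, a change in C_i flips the same bit in P_i and garbles P_{i+1}. Decrypting the received ciphertext:
P[1]: E(K, 30) = E8; 4C ⊕ E8 = A4.
P[2]: E(K, 4C) = 10; 64 ⊕ 10 = 74.
Blocks that differ from the original plaintext: P[1], P[2].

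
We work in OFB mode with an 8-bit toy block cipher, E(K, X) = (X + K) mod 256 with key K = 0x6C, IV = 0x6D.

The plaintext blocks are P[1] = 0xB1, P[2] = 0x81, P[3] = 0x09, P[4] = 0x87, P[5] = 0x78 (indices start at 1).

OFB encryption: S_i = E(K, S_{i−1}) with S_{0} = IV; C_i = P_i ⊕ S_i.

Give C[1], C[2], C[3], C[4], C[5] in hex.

C[1]: S = E(K, 0x6D) = 0xD9; 0xB1 ⊕ 0xD9 = 0x68.
C[2]: S = E(K, 0xD9) = 0x45; 0x81 ⊕ 0x45 = 0xC4.
C[3]: S = E(K, 0x45) = 0xB1; 0x09 ⊕ 0xB1 = 0xB8.
C[4]: S = E(K, 0xB1) = 0x1D; 0x87 ⊕ 0x1D = 0x9A.
C[5]: S = E(K, 0x1D) = 0x89; 0x78 ⊕ 0x89 = 0xF1.

C[1] = 0x68, C[2] = 0xC4, C[3] = 0xB8, C[4] = 0x9A, C[5] = 0xF1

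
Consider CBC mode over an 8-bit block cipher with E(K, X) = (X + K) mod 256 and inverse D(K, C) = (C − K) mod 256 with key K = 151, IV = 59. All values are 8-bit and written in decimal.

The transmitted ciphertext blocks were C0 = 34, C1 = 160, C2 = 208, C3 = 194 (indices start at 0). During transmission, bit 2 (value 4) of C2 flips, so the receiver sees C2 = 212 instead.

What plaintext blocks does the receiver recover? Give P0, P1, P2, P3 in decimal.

CBC decryption: P_i = D(K, C_i) ⊕ C_{i−1}, with C_{−1} = IV.
Only C2 changed, to 212. In CBC, a change in C_i garbles P_i and flips the same bit in P_{i+1}. Decrypting the received ciphertext:
P0: D(K, 34) = 139; 139 ⊕ 59 = 176.
P1: D(K, 160) = 9; 9 ⊕ 34 = 43.
P2: D(K, 212) = 61; 61 ⊕ 160 = 157.
P3: D(K, 194) = 43; 43 ⊕ 212 = 255.
Blocks that differ from the original plaintext: P2, P3.

P0 = 176, P1 = 43, P2 = 157, P3 = 255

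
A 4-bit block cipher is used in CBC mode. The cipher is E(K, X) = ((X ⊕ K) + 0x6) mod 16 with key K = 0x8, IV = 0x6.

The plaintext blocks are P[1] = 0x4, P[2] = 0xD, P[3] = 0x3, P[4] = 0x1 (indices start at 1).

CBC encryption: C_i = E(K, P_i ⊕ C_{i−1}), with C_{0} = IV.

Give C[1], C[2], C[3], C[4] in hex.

C[1] = 0x0, C[2] = 0xB, C[3] = 0x6, C[4] = 0x5

C[1]: P[1] ⊕ 0x6 = 0x2; E(K, 0x2) = 0x0.
C[2]: P[2] ⊕ 0x0 = 0xD; E(K, 0xD) = 0xB.
C[3]: P[3] ⊕ 0xB = 0x8; E(K, 0x8) = 0x6.
C[4]: P[4] ⊕ 0x6 = 0x7; E(K, 0x7) = 0x5.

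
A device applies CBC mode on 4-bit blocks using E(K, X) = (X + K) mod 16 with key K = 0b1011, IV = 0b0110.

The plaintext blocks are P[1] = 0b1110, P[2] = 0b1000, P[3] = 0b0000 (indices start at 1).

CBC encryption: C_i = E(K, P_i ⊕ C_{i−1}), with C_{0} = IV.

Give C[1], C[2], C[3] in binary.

C[1]: P[1] ⊕ 0b0110 = 0b1000; E(K, 0b1000) = 0b0011.
C[2]: P[2] ⊕ 0b0011 = 0b1011; E(K, 0b1011) = 0b0110.
C[3]: P[3] ⊕ 0b0110 = 0b0110; E(K, 0b0110) = 0b0001.

C[1] = 0b0011, C[2] = 0b0110, C[3] = 0b0001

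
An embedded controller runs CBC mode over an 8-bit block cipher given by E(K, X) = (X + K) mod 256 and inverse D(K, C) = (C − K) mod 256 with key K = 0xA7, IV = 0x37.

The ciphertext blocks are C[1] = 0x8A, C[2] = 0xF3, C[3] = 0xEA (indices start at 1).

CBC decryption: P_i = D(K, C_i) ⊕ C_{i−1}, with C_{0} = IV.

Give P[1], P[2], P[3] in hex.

P[1] = 0xD4, P[2] = 0xC6, P[3] = 0xB0

P[1]: D(K, 0x8A) = 0xE3; 0xE3 ⊕ 0x37 = 0xD4.
P[2]: D(K, 0xF3) = 0x4C; 0x4C ⊕ 0x8A = 0xC6.
P[3]: D(K, 0xEA) = 0x43; 0x43 ⊕ 0xF3 = 0xB0.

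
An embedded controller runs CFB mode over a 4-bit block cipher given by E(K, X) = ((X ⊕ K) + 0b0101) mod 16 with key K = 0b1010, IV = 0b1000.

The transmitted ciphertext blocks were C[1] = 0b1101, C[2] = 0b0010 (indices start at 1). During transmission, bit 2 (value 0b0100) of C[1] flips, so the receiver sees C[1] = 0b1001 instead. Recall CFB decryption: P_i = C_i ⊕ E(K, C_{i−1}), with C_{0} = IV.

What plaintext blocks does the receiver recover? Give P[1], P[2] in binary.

Only C[1] changed, to 0b1001. In CFB, a change in C_i flips the same bit in P_i and garbles P_{i+1}. Decrypting the received ciphertext:
P[1]: E(K, 0b1000) = 0b0111; 0b1001 ⊕ 0b0111 = 0b1110.
P[2]: E(K, 0b1001) = 0b1000; 0b0010 ⊕ 0b1000 = 0b1010.
Blocks that differ from the original plaintext: P[1], P[2].

P[1] = 0b1110, P[2] = 0b1010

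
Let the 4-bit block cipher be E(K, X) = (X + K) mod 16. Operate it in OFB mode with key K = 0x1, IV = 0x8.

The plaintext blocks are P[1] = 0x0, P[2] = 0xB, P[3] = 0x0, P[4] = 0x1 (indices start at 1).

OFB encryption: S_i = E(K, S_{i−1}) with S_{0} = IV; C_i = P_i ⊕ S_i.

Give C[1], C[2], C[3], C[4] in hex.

C[1]: S = E(K, 0x8) = 0x9; 0x0 ⊕ 0x9 = 0x9.
C[2]: S = E(K, 0x9) = 0xA; 0xB ⊕ 0xA = 0x1.
C[3]: S = E(K, 0xA) = 0xB; 0x0 ⊕ 0xB = 0xB.
C[4]: S = E(K, 0xB) = 0xC; 0x1 ⊕ 0xC = 0xD.

C[1] = 0x9, C[2] = 0x1, C[3] = 0xB, C[4] = 0xD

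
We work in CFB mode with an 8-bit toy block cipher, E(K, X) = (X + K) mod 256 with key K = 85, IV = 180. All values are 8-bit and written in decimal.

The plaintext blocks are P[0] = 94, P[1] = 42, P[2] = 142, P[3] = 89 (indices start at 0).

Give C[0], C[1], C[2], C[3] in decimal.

CFB encryption: C_i = P_i ⊕ E(K, C_{i−1}), with C_{−1} = IV.
C[0]: E(K, 180) = 9; 94 ⊕ 9 = 87.
C[1]: E(K, 87) = 172; 42 ⊕ 172 = 134.
C[2]: E(K, 134) = 219; 142 ⊕ 219 = 85.
C[3]: E(K, 85) = 170; 89 ⊕ 170 = 243.

C[0] = 87, C[1] = 134, C[2] = 85, C[3] = 243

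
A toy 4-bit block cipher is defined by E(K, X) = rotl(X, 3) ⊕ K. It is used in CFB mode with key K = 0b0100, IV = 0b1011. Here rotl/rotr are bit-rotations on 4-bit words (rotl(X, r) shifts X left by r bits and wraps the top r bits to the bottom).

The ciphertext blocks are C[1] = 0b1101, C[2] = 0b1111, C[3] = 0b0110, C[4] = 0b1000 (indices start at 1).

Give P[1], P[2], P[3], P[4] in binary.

P[1] = 0b0100, P[2] = 0b0101, P[3] = 0b1101, P[4] = 0b1111

CFB decryption: P_i = C_i ⊕ E(K, C_{i−1}), with C_{0} = IV.
P[1]: E(K, 0b1011) = 0b1001; 0b1101 ⊕ 0b1001 = 0b0100.
P[2]: E(K, 0b1101) = 0b1010; 0b1111 ⊕ 0b1010 = 0b0101.
P[3]: E(K, 0b1111) = 0b1011; 0b0110 ⊕ 0b1011 = 0b1101.
P[4]: E(K, 0b0110) = 0b0111; 0b1000 ⊕ 0b0111 = 0b1111.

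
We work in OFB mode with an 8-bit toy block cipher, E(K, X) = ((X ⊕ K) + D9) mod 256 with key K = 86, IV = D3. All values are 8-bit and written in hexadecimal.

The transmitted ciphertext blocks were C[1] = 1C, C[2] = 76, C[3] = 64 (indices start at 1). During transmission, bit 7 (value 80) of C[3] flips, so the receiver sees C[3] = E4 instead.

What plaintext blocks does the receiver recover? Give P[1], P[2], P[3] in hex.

OFB decryption: S_i = E(K, S_{i−1}) with S_{0} = IV; P_i = C_i ⊕ S_i.
Only C[3] changed, to E4. In OFB, a change in C_i flips the same bit in P_i only; the keystream is unaffected. Decrypting the received ciphertext:
P[1]: S = E(K, D3) = 2E; 1C ⊕ 2E = 32.
P[2]: S = E(K, 2E) = 81; 76 ⊕ 81 = F7.
P[3]: S = E(K, 81) = E0; E4 ⊕ E0 = 04.
Blocks that differ from the original plaintext: P[3].

P[1] = 32, P[2] = F7, P[3] = 04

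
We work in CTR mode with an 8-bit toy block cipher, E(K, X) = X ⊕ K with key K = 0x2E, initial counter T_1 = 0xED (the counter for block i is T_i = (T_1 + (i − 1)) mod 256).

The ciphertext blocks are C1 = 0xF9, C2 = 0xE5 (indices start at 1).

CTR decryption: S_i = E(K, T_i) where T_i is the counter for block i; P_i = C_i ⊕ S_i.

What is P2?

P2 = 0x25

P2: T = 0xEE, S = E(K, T) = 0xC0; 0xE5 ⊕ 0xC0 = 0x25.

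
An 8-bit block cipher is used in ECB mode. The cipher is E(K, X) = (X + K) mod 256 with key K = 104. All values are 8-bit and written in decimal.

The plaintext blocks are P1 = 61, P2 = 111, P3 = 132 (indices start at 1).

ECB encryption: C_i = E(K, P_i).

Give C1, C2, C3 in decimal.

C1 = 165, C2 = 215, C3 = 236

C1: E(K, 61) = 165.
C2: E(K, 111) = 215.
C3: E(K, 132) = 236.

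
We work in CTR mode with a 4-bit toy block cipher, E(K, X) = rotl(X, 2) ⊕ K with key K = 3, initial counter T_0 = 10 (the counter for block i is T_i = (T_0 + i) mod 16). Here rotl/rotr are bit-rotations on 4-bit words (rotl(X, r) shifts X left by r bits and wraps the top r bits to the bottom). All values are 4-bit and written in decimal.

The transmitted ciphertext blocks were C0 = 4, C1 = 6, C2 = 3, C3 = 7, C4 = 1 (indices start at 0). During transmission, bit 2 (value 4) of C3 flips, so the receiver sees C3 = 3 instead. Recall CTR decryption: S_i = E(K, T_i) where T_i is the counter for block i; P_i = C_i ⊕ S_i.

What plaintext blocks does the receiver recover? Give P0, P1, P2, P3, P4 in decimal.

Only C3 changed, to 3. In CTR, a change in C_i flips the same bit in P_i only; the keystream is unaffected. Decrypting the received ciphertext:
P0: T = 10, S = E(K, T) = 9; 4 ⊕ 9 = 13.
P1: T = 11, S = E(K, T) = 13; 6 ⊕ 13 = 11.
P2: T = 12, S = E(K, T) = 0; 3 ⊕ 0 = 3.
P3: T = 13, S = E(K, T) = 4; 3 ⊕ 4 = 7.
P4: T = 14, S = E(K, T) = 8; 1 ⊕ 8 = 9.
Blocks that differ from the original plaintext: P3.

P0 = 13, P1 = 11, P2 = 3, P3 = 7, P4 = 9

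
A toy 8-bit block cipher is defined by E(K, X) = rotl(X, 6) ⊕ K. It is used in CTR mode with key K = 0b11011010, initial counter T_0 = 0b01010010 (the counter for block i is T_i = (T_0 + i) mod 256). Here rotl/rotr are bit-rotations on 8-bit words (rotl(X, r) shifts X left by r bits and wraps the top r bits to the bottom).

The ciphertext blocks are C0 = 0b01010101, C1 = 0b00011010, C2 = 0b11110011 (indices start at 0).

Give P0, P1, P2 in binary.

CTR decryption: S_i = E(K, T_i) where T_i is the counter for block i; P_i = C_i ⊕ S_i.
P0: T = 0b01010010, S = E(K, T) = 0b01001110; 0b01010101 ⊕ 0b01001110 = 0b00011011.
P1: T = 0b01010011, S = E(K, T) = 0b00001110; 0b00011010 ⊕ 0b00001110 = 0b00010100.
P2: T = 0b01010100, S = E(K, T) = 0b11001111; 0b11110011 ⊕ 0b11001111 = 0b00111100.

P0 = 0b00011011, P1 = 0b00010100, P2 = 0b00111100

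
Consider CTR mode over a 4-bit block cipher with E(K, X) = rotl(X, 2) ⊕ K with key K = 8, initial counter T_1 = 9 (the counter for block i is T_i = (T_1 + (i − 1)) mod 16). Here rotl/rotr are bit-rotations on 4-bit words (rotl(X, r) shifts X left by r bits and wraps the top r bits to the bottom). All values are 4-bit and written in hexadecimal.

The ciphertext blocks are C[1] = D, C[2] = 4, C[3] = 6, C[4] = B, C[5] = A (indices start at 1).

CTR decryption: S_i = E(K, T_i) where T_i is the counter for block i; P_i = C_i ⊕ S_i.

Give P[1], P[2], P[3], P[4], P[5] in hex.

P[1] = 3, P[2] = 6, P[3] = 0, P[4] = 0, P[5] = 5

P[1]: T = 9, S = E(K, T) = E; D ⊕ E = 3.
P[2]: T = A, S = E(K, T) = 2; 4 ⊕ 2 = 6.
P[3]: T = B, S = E(K, T) = 6; 6 ⊕ 6 = 0.
P[4]: T = C, S = E(K, T) = B; B ⊕ B = 0.
P[5]: T = D, S = E(K, T) = F; A ⊕ F = 5.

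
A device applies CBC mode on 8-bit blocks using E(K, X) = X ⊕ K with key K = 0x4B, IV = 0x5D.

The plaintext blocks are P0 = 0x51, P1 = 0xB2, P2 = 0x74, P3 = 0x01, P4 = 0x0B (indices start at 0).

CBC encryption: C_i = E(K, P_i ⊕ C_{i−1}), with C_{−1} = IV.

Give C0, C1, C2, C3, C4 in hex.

C0 = 0x47, C1 = 0xBE, C2 = 0x81, C3 = 0xCB, C4 = 0x8B

C0: P0 ⊕ 0x5D = 0x0C; E(K, 0x0C) = 0x47.
C1: P1 ⊕ 0x47 = 0xF5; E(K, 0xF5) = 0xBE.
C2: P2 ⊕ 0xBE = 0xCA; E(K, 0xCA) = 0x81.
C3: P3 ⊕ 0x81 = 0x80; E(K, 0x80) = 0xCB.
C4: P4 ⊕ 0xCB = 0xC0; E(K, 0xC0) = 0x8B.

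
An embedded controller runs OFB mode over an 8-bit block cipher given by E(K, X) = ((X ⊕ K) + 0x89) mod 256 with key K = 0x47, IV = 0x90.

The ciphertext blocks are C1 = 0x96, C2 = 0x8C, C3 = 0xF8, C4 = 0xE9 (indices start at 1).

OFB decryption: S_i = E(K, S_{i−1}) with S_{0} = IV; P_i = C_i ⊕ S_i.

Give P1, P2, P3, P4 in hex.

P1 = 0xF6, P2 = 0x3C, P3 = 0x78, P4 = 0xB9

P1: S = E(K, 0x90) = 0x60; 0x96 ⊕ 0x60 = 0xF6.
P2: S = E(K, 0x60) = 0xB0; 0x8C ⊕ 0xB0 = 0x3C.
P3: S = E(K, 0xB0) = 0x80; 0xF8 ⊕ 0x80 = 0x78.
P4: S = E(K, 0x80) = 0x50; 0xE9 ⊕ 0x50 = 0xB9.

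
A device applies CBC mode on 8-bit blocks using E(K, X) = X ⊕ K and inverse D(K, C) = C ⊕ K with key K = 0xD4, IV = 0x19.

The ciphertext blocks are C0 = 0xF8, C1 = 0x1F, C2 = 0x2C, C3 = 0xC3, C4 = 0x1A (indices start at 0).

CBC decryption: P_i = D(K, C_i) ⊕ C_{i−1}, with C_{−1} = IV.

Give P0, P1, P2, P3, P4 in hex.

P0: D(K, 0xF8) = 0x2C; 0x2C ⊕ 0x19 = 0x35.
P1: D(K, 0x1F) = 0xCB; 0xCB ⊕ 0xF8 = 0x33.
P2: D(K, 0x2C) = 0xF8; 0xF8 ⊕ 0x1F = 0xE7.
P3: D(K, 0xC3) = 0x17; 0x17 ⊕ 0x2C = 0x3B.
P4: D(K, 0x1A) = 0xCE; 0xCE ⊕ 0xC3 = 0x0D.

P0 = 0x35, P1 = 0x33, P2 = 0xE7, P3 = 0x3B, P4 = 0x0D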